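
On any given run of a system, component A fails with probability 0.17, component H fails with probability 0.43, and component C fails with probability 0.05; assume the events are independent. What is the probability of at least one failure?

0.550555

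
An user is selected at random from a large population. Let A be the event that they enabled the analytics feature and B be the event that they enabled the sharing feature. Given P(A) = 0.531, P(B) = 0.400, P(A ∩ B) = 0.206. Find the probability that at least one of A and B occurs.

P(A ∪ B) = 0.531 + 0.400 − 0.206 = 0.725

0.725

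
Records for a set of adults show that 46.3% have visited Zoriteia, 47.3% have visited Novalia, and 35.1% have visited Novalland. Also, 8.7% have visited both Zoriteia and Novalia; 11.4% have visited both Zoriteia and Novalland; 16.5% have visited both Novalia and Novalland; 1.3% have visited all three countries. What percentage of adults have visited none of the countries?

By inclusion–exclusion:
P(at least one) = 46.3 + 47.3 + 35.1 − 8.7 − 11.4 − 16.5 + 1.3 = 93.4%
P(none) = 100% − 93.4% = 6.6%

6.6%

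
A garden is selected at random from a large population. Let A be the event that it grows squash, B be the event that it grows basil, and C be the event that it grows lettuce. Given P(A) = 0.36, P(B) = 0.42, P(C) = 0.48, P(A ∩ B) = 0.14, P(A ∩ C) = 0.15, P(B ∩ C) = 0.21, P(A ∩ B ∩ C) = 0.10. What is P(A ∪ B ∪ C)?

0.86

P(A ∪ B ∪ C) = 0.36 + 0.42 + 0.48 − 0.14 − 0.15 − 0.21 + 0.10 = 0.86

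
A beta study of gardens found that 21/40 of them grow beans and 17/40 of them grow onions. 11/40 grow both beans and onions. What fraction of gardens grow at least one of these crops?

27/40

P(≥1) = 21/40 + 17/40 − 11/40 = 27/40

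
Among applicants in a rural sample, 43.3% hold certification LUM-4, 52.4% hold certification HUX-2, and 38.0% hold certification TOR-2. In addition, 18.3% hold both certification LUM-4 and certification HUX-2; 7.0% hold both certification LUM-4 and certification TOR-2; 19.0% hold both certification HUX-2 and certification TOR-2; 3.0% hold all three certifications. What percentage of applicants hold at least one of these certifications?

92.4%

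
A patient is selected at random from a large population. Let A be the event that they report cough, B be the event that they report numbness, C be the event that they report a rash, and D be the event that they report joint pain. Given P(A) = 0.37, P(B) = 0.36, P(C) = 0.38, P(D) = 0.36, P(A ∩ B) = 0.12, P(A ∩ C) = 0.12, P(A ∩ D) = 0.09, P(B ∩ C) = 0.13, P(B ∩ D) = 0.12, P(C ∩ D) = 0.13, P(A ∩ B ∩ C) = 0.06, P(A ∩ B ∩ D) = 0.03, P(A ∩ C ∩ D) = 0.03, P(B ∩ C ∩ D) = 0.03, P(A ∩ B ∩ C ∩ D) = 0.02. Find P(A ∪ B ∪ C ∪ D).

0.89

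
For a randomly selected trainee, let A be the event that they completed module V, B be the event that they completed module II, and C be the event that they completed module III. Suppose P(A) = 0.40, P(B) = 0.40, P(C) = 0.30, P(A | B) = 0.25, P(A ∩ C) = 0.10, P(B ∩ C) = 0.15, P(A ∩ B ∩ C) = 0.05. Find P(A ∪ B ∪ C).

P(A ∩ B) = P(B)·P(A|B) = 0.40 × 0.25 = 0.10
P(A ∪ B ∪ C) = 0.40 + 0.40 + 0.30 − 0.10 − 0.10 − 0.15 + 0.05 = 0.80

0.80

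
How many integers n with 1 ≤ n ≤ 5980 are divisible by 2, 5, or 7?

3930

⌊5980/2⌋ + ⌊5980/5⌋ + ⌊5980/7⌋ − ⌊5980/10⌋ − ⌊5980/14⌋ − ⌊5980/35⌋ + ⌊5980/70⌋ = 2990 + 1196 + 854 − 598 − 427 − 170 + 85 = 3930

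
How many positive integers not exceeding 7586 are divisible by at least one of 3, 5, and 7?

4118

By inclusion–exclusion:
2528 + 1517 + 1083 − 505 − 361 − 216 + 72 = 4118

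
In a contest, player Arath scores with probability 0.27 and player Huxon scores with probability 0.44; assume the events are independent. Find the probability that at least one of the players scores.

0.5912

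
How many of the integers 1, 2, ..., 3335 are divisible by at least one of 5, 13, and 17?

1017

667 + 256 + 196 − 51 − 39 − 15 + 3 = 1017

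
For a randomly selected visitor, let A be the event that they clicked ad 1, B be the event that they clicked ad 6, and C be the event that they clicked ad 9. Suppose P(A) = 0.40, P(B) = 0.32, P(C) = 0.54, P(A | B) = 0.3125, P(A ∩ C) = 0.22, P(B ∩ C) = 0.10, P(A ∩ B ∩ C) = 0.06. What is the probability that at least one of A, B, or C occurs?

0.90

P(A ∩ B) = P(B)·P(A|B) = 0.32 × 0.3125 = 0.10
P(A ∪ B ∪ C) = 0.40 + 0.32 + 0.54 − 0.10 − 0.22 − 0.10 + 0.06 = 0.90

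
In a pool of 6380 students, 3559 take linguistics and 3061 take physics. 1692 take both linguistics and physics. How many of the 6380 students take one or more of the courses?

4928

Inclusion–exclusion gives
|at least one| = 3559 + 3061 − 1692 = 4928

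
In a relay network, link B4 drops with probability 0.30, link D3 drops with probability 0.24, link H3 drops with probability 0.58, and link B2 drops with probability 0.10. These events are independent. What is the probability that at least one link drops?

P(none) = (1 − 0.30) × (1 − 0.24) × (1 − 0.58) × (1 − 0.10) = 0.70 × 0.76 × 0.42 × 0.90 = 0.201096
P(at least one) = 1 − 0.201096 = 0.798904

0.798904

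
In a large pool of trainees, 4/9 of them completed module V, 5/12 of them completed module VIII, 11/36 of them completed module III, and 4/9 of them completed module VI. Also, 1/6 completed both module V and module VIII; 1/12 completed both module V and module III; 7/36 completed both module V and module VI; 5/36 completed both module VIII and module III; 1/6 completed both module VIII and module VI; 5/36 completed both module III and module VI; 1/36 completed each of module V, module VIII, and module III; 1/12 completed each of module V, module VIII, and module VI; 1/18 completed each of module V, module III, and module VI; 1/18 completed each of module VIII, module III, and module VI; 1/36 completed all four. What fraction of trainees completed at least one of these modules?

11/12

Using inclusion–exclusion:
P(≥1) = 4/9 + 5/12 + 11/36 + 4/9 − 1/6 − 1/12 − 7/36 − 5/36 − 1/6 − 5/36 + 1/36 + 1/12 + 1/18 + 1/18 − 1/36 = 11/12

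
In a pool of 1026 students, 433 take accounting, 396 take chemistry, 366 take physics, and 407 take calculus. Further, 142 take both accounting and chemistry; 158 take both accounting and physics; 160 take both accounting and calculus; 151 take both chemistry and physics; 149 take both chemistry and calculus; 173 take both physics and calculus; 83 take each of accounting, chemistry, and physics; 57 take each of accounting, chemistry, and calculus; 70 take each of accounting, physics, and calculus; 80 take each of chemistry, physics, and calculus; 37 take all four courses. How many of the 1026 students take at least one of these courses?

922

By inclusion-exclusion,
N(≥1) = 433 + 396 + 366 + 407 − 142 − 158 − 160 − 151 − 149 − 173 + 83 + 57 + 70 + 80 − 37 = 922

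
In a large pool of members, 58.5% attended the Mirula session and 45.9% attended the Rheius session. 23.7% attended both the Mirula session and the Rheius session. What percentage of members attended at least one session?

P(union) = 58.5 + 45.9 − 23.7 = 80.7%

80.7%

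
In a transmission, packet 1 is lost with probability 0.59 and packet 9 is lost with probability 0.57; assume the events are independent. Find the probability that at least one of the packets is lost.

0.8237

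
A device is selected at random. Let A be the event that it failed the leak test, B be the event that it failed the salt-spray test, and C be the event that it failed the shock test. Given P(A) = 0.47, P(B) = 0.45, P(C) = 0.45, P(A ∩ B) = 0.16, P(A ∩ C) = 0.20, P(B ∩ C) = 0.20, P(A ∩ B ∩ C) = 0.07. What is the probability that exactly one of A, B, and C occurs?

0.46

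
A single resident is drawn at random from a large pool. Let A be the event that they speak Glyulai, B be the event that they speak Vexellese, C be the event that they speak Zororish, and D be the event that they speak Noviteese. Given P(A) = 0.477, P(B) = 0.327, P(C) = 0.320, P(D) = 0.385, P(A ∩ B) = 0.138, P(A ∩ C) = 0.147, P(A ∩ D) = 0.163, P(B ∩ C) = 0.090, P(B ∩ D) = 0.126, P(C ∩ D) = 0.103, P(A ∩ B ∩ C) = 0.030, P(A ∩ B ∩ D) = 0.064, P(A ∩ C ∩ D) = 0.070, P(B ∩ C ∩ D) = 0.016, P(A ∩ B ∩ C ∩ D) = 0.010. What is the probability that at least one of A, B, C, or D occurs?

Using inclusion–exclusion:
P(A ∪ B ∪ C ∪ D) = 0.477 + 0.327 + 0.320 + 0.385 − 0.138 − 0.147 − 0.163 − 0.090 − 0.126 − 0.103 + 0.030 + 0.064 + 0.070 + 0.016 − 0.010 = 0.912

0.912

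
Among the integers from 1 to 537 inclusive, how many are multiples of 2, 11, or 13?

⌊537/2⌋ + ⌊537/11⌋ + ⌊537/13⌋ − ⌊537/22⌋ − ⌊537/26⌋ − ⌊537/143⌋ + ⌊537/286⌋ = 268 + 48 + 41 − 24 − 20 − 3 + 1 = 311

311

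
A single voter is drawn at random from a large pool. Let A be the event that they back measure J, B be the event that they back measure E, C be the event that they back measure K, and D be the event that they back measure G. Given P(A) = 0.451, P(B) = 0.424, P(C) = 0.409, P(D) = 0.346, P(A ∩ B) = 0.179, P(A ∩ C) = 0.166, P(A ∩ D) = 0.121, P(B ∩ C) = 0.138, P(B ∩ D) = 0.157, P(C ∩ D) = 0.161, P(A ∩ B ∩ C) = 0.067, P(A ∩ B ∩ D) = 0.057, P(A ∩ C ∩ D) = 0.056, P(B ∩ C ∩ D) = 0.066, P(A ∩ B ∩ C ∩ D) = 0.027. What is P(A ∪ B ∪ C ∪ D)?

Apply inclusion-exclusion:
P(A ∪ B ∪ C ∪ D) = 0.451 + 0.424 + 0.409 + 0.346 − 0.179 − 0.166 − 0.121 − 0.138 − 0.157 − 0.161 + 0.067 + 0.057 + 0.056 + 0.066 − 0.027 = 0.927

0.927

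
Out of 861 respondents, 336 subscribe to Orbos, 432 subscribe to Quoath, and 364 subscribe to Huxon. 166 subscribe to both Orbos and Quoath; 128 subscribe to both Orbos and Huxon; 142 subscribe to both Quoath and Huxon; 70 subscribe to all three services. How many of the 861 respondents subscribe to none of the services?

Inclusion–exclusion gives
|at least one| = 336 + 432 + 364 − 166 − 128 − 142 + 70 = 766
None: 861 − 766 = 95

95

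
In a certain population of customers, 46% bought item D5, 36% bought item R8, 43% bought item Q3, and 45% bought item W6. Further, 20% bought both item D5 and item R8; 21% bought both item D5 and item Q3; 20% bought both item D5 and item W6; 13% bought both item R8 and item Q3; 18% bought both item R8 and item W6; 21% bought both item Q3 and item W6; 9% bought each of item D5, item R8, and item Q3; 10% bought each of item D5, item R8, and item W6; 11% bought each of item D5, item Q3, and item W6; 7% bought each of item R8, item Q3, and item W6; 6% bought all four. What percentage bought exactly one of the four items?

Using the inclusion–exclusion count for exactly one event:
P(exactly one) = 46 + 36 + 43 + 45 − 2·20 − 2·21 − 2·20 − 2·13 − 2·18 − 2·21 + 3·9 + 3·10 + 3·11 + 3·7 − 4·6 = 31%

31%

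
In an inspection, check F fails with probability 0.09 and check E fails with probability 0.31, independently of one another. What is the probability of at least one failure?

P(none) = (1 − 0.09) × (1 − 0.31) = 0.91 × 0.69 = 0.6279
P(at least one) = 1 − 0.6279 = 0.3721

0.3721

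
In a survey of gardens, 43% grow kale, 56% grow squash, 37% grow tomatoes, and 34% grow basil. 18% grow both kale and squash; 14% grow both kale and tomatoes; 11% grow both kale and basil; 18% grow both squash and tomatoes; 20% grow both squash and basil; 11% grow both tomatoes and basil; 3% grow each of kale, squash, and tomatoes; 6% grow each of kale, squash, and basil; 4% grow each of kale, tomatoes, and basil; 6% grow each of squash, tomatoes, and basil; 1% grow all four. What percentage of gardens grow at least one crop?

96%

P(≥1) = 43 + 56 + 37 + 34 − 18 − 14 − 11 − 18 − 20 − 11 + 3 + 6 + 4 + 6 − 1 = 96%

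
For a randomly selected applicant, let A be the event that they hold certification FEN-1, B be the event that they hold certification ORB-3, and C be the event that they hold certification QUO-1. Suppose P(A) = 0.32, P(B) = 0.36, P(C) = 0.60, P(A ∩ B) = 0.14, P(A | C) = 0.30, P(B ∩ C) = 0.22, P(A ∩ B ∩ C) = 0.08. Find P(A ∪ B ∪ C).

0.82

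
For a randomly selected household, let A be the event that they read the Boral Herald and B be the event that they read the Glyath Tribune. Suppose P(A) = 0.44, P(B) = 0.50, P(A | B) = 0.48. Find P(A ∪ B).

0.70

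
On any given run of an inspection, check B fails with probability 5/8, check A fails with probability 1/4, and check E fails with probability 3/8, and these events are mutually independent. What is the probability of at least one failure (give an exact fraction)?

P(none) = (1 − 5/8) × (1 − 1/4) × (1 − 3/8) = 3/8 × 3/4 × 5/8 = 45/256
P(at least one) = 1 − 45/256 = 211/256

211/256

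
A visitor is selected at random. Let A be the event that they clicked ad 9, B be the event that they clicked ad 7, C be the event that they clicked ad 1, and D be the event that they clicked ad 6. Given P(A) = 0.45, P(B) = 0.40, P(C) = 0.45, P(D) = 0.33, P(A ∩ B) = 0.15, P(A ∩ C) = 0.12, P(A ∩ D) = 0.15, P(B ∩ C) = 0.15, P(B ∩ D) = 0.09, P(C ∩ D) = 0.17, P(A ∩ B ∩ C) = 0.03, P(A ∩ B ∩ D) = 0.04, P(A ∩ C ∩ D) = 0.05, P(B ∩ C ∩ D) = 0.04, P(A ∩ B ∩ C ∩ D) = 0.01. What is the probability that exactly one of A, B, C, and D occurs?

P(exactly one) = 0.45 + 0.40 + 0.45 + 0.33 − 2·0.15 − 2·0.12 − 2·0.15 − 2·0.15 − 2·0.09 − 2·0.17 + 3·0.03 + 3·0.04 + 3·0.05 + 3·0.04 − 4·0.01 = 0.41

0.41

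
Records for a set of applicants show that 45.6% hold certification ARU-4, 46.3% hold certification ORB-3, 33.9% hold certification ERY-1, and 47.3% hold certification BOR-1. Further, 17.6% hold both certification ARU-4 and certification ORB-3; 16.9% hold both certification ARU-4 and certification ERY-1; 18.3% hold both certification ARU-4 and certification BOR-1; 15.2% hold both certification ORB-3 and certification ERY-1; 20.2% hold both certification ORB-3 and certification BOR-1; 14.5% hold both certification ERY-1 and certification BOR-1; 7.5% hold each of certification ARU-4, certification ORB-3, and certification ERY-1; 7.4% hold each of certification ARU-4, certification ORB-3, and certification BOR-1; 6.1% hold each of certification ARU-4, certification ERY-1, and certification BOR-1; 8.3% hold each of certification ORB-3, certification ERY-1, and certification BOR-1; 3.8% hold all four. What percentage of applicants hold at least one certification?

P(union) = 45.6 + 46.3 + 33.9 + 47.3 − 17.6 − 16.9 − 18.3 − 15.2 − 20.2 − 14.5 + 7.5 + 7.4 + 6.1 + 8.3 − 3.8 = 95.9%

95.9%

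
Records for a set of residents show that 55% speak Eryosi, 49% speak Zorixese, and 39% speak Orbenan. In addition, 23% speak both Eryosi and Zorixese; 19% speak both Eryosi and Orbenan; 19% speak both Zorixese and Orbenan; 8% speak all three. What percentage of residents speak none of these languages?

10%

P(≥1) = 55 + 49 + 39 − 23 − 19 − 19 + 8 = 90%
P(none) = 100% − 90% = 10%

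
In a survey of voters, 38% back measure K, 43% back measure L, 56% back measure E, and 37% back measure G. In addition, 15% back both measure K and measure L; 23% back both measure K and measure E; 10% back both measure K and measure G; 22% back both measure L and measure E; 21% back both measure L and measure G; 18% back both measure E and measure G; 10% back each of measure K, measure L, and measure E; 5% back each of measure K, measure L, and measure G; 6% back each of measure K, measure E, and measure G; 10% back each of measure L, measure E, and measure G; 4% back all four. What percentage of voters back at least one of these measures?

92%

P(union) = 38 + 43 + 56 + 37 − 15 − 23 − 10 − 22 − 21 − 18 + 10 + 5 + 6 + 10 − 4 = 92%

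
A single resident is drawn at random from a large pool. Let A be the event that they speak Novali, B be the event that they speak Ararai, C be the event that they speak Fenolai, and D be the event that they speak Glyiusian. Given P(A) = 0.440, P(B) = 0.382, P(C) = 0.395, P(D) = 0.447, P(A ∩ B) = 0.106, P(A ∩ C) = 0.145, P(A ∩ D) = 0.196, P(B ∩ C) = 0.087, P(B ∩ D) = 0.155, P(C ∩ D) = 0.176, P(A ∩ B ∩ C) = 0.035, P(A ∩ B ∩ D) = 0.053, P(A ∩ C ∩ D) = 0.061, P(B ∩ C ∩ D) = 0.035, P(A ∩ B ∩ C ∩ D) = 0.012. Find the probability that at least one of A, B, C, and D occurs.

0.971

By inclusion–exclusion:
P(A ∪ B ∪ C ∪ D) = 0.440 + 0.382 + 0.395 + 0.447 − 0.106 − 0.145 − 0.196 − 0.087 − 0.155 − 0.176 + 0.035 + 0.053 + 0.061 + 0.035 − 0.012 = 0.971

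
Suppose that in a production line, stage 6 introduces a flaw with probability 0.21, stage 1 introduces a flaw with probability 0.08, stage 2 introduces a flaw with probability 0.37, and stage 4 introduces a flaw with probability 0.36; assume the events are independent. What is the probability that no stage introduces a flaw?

P(none) = (1 − 0.21) × (1 − 0.08) × (1 − 0.37) × (1 − 0.36) = 0.79 × 0.92 × 0.63 × 0.64 = 0.29304576

0.29304576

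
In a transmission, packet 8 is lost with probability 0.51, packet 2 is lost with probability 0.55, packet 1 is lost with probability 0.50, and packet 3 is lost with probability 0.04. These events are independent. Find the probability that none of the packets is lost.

0.10584

P(none) = (1 − 0.51) × (1 − 0.55) × (1 − 0.50) × (1 − 0.04) = 0.49 × 0.45 × 0.50 × 0.96 = 0.10584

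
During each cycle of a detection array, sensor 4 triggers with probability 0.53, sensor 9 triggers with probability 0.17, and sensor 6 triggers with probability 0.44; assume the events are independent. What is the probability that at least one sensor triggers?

P(none) = (1 − 0.53) × (1 − 0.17) × (1 − 0.44) = 0.47 × 0.83 × 0.56 = 0.218456
P(at least one) = 1 − 0.218456 = 0.781544

0.781544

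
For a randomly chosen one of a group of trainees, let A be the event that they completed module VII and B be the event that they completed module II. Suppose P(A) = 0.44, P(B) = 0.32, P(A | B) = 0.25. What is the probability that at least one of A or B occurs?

0.68

P(A ∩ B) = P(B)·P(A|B) = 0.32 × 0.25 = 0.08
P(A ∪ B) = 0.44 + 0.32 − 0.08 = 0.68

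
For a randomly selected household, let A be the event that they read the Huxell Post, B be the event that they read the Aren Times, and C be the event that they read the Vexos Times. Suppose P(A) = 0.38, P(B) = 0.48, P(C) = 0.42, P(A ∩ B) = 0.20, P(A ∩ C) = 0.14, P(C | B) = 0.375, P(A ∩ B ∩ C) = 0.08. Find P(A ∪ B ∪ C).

0.84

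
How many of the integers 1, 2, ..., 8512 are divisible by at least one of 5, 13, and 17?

Using inclusion–exclusion:
floor(8512/5) + floor(8512/13) + floor(8512/17) − floor(8512/65) − floor(8512/85) − floor(8512/221) + floor(8512/1105) = 1702 + 654 + 500 − 130 − 100 − 38 + 7 = 2595

2595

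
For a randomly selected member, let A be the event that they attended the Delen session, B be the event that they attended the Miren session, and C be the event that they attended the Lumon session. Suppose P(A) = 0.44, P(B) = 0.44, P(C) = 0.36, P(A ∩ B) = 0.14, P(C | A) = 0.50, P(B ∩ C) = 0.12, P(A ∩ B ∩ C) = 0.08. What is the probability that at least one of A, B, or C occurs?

P(A ∩ C) = P(A)·P(C|A) = 0.44 × 0.50 = 0.22
By inclusion–exclusion:
P(A ∪ B ∪ C) = 0.44 + 0.44 + 0.36 − 0.14 − 0.22 − 0.12 + 0.08 = 0.84

0.84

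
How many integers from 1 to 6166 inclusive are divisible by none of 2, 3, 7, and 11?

By inclusion–exclusion:
3083 + 2055 + 880 + 560 − 1027 − 440 − 280 − 293 − 186 − 80 + 146 + 93 + 40 + 26 − 13 = 4564
6166 − 4564 = 1602

1602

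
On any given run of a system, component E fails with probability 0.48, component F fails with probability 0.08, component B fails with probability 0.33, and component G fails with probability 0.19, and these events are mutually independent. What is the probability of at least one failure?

Since the events are independent, P(none) is the product of the individual non-occurrence probabilities.
P(none) = (1 − 0.48) × (1 − 0.08) × (1 − 0.33) × (1 − 0.19) = 0.52 × 0.92 × 0.67 × 0.81 = 0.25962768
P(at least one) = 1 − 0.25962768 = 0.74037232

0.74037232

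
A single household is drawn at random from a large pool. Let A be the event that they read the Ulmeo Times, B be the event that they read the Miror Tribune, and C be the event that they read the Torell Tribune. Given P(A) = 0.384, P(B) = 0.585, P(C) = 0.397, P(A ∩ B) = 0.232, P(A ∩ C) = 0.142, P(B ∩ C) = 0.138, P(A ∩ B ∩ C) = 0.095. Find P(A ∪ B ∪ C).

By inclusion-exclusion,
P(A ∪ B ∪ C) = 0.384 + 0.585 + 0.397 − 0.232 − 0.142 − 0.138 + 0.095 = 0.949

0.949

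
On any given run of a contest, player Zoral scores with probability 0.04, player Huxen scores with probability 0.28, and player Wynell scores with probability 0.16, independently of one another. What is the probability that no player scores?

Since the events are independent, P(none) is the product of the individual non-occurrence probabilities.
P(none) = (1 − 0.04) × (1 − 0.28) × (1 − 0.16) = 0.96 × 0.72 × 0.84 = 0.580608

0.580608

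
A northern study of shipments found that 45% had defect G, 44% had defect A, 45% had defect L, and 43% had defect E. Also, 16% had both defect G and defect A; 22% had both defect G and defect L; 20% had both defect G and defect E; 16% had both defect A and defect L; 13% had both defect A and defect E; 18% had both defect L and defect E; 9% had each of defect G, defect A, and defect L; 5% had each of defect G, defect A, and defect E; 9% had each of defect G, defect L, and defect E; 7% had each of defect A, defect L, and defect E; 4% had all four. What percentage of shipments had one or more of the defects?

Apply inclusion-exclusion:
P(union) = 45 + 44 + 45 + 43 − 16 − 22 − 20 − 16 − 13 − 18 + 9 + 5 + 9 + 7 − 4 = 98%

98%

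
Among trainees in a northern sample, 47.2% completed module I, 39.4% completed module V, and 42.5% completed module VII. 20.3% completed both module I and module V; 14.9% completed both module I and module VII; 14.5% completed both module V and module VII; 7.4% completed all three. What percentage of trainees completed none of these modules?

P(at least one) = 47.2 + 39.4 + 42.5 − 20.3 − 14.9 − 14.5 + 7.4 = 86.8%
P(none) = 100% − 86.8% = 13.2%

13.2%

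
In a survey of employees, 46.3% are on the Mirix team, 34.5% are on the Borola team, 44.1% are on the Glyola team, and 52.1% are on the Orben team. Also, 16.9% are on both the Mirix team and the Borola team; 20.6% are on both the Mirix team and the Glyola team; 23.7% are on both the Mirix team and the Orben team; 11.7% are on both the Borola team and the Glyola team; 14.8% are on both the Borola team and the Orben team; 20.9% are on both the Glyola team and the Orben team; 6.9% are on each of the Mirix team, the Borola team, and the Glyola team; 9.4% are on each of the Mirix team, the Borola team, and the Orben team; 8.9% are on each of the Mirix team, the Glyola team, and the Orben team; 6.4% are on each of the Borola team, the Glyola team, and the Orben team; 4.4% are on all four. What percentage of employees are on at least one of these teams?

95.6%

P(union) = 46.3 + 34.5 + 44.1 + 52.1 − 16.9 − 20.6 − 23.7 − 11.7 − 14.8 − 20.9 + 6.9 + 9.4 + 8.9 + 6.4 − 4.4 = 95.6%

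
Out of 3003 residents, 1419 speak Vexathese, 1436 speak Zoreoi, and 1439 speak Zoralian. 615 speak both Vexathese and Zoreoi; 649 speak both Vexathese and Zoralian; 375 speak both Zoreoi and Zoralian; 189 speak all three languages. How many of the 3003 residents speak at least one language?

2844

By inclusion–exclusion:
|union| = 1419 + 1436 + 1439 − 615 − 649 − 375 + 189 = 2844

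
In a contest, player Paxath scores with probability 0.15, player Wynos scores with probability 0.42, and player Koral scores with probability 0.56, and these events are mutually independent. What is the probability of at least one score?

0.78308

P(none) = (1 − 0.15) × (1 − 0.42) × (1 − 0.56) = 0.85 × 0.58 × 0.44 = 0.21692
P(at least one) = 1 − 0.21692 = 0.78308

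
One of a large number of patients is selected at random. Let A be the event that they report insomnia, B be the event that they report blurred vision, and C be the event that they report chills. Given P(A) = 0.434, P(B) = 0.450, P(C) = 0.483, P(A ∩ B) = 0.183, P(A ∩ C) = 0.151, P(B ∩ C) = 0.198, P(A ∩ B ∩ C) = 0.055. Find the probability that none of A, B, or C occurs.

0.110

By inclusion-exclusion,
P(A ∪ B ∪ C) = 0.434 + 0.450 + 0.483 − 0.183 − 0.151 − 0.198 + 0.055 = 0.890
P(none) = 1 − 0.890 = 0.110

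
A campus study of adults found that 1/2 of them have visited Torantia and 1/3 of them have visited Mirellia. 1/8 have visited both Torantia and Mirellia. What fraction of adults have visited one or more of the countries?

17/24

P(at least one) = 1/2 + 1/3 − 1/8 = 17/24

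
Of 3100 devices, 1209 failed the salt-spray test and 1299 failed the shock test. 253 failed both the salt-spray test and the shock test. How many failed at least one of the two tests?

2255

Apply inclusion-exclusion:
|at least one| = 1209 + 1299 − 253 = 2255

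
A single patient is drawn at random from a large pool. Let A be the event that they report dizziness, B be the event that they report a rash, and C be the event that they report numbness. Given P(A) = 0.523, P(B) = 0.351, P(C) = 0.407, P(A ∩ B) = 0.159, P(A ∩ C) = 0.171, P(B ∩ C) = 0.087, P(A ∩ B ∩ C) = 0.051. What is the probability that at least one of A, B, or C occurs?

By inclusion–exclusion:
P(A ∪ B ∪ C) = 0.523 + 0.351 + 0.407 − 0.159 − 0.171 − 0.087 + 0.051 = 0.915

0.915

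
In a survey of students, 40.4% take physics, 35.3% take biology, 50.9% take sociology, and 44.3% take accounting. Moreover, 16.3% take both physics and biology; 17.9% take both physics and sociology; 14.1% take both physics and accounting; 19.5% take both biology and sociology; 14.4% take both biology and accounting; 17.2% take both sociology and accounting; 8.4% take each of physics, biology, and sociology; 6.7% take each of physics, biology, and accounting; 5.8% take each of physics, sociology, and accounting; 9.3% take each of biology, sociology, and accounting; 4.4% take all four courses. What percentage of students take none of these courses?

Using inclusion–exclusion:
P(at least one) = 40.4 + 35.3 + 50.9 + 44.3 − 16.3 − 17.9 − 14.1 − 19.5 − 14.4 − 17.2 + 8.4 + 6.7 + 5.8 + 9.3 − 4.4 = 97.3%
P(none) = 100% − 97.3% = 2.7%

2.7%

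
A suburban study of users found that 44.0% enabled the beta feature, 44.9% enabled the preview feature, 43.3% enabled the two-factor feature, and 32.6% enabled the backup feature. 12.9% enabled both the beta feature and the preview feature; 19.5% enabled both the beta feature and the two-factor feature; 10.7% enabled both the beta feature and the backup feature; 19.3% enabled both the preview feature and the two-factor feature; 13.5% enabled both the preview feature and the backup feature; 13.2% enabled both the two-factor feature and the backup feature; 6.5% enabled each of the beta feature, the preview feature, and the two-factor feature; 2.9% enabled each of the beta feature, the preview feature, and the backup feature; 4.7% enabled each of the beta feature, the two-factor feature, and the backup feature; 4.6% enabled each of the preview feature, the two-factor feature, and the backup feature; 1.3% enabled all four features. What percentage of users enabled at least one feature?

93.1%

Inclusion–exclusion gives
P(≥1) = 44.0 + 44.9 + 43.3 + 32.6 − 12.9 − 19.5 − 10.7 − 19.3 − 13.5 − 13.2 + 6.5 + 2.9 + 4.7 + 4.6 − 1.3 = 93.1%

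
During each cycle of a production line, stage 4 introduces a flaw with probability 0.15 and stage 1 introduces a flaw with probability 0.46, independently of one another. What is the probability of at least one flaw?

0.541

P(none) = (1 − 0.15) × (1 − 0.46) = 0.85 × 0.54 = 0.459
P(at least one) = 1 − 0.459 = 0.541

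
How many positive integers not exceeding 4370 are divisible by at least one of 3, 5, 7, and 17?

2491

Inclusion–exclusion gives
⌊4370/3⌋ + ⌊4370/5⌋ + ⌊4370/7⌋ + ⌊4370/17⌋ − ⌊4370/15⌋ − ⌊4370/21⌋ − ⌊4370/51⌋ − ⌊4370/35⌋ − ⌊4370/85⌋ − ⌊4370/119⌋ + ⌊4370/105⌋ + ⌊4370/255⌋ + ⌊4370/357⌋ + ⌊4370/595⌋ − ⌊4370/1785⌋ = 1456 + 874 + 624 + 257 − 291 − 208 − 85 − 124 − 51 − 36 + 41 + 17 + 12 + 7 − 2 = 2491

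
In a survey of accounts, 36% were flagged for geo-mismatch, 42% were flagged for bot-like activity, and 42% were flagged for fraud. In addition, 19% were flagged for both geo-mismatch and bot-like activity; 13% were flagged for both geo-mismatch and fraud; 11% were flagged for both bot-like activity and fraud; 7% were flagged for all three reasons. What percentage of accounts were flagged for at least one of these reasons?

84%

P(≥1) = 36 + 42 + 42 − 19 − 13 − 11 + 7 = 84%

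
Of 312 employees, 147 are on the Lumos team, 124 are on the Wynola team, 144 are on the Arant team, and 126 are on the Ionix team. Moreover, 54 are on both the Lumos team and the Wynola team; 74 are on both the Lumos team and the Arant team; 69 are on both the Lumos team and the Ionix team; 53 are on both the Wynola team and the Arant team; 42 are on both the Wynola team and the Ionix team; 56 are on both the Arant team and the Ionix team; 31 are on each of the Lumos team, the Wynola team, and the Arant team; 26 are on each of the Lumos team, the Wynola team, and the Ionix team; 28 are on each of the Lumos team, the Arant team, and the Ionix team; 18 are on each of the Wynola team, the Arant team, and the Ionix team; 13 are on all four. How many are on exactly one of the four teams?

|exactly one| = 147 + 124 + 144 + 126 − 2·54 − 2·74 − 2·69 − 2·53 − 2·42 − 2·56 + 3·31 + 3·26 + 3·28 + 3·18 − 4·13 = 102

102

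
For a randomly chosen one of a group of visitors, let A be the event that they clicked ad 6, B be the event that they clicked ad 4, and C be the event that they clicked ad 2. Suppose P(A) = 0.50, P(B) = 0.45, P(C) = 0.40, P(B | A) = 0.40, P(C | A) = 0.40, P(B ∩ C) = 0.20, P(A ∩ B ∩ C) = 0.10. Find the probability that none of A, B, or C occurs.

0.15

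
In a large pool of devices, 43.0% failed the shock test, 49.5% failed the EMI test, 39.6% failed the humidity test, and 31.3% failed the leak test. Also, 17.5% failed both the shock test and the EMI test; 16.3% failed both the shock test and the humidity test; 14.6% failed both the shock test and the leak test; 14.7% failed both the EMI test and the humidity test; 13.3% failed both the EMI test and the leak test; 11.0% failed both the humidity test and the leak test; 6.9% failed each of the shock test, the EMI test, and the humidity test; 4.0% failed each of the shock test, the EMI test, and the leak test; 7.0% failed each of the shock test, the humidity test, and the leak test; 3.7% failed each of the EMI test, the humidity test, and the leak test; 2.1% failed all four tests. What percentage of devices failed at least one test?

95.5%

By inclusion-exclusion,
P(≥1) = 43.0 + 49.5 + 39.6 + 31.3 − 17.5 − 16.3 − 14.6 − 14.7 − 13.3 − 11.0 + 6.9 + 4.0 + 7.0 + 3.7 − 2.1 = 95.5%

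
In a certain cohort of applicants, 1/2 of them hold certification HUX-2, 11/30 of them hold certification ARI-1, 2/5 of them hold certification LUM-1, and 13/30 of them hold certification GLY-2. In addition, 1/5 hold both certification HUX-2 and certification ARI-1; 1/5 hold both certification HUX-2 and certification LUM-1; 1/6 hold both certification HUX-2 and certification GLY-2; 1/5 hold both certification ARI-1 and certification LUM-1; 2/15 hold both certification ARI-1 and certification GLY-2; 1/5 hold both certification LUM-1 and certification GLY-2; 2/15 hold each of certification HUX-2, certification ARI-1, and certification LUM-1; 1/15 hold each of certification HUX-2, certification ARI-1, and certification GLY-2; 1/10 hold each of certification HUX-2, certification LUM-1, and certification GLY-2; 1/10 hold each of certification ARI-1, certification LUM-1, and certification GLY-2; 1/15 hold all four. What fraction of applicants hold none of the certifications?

1/15

P(union) = 1/2 + 11/30 + 2/5 + 13/30 − 1/5 − 1/5 − 1/6 − 1/5 − 2/15 − 1/5 + 2/15 + 1/15 + 1/10 + 1/10 − 1/15 = 14/15
P(none) = 1 − 14/15 = 1/15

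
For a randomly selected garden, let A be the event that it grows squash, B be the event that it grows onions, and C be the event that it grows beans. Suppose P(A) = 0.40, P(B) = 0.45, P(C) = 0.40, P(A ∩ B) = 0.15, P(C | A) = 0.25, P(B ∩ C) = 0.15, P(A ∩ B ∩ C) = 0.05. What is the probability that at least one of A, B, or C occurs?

P(A ∩ C) = P(A)·P(C|A) = 0.40 × 0.25 = 0.10
By inclusion-exclusion,
P(A ∪ B ∪ C) = 0.40 + 0.45 + 0.40 − 0.15 − 0.10 − 0.15 + 0.05 = 0.90

0.90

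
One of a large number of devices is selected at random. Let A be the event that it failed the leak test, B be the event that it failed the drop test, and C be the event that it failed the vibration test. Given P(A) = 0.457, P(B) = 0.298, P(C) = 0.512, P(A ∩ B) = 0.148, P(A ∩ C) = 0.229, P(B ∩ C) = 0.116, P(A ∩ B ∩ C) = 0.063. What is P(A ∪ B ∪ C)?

By inclusion-exclusion,
P(A ∪ B ∪ C) = 0.457 + 0.298 + 0.512 − 0.148 − 0.229 − 0.116 + 0.063 = 0.837

0.837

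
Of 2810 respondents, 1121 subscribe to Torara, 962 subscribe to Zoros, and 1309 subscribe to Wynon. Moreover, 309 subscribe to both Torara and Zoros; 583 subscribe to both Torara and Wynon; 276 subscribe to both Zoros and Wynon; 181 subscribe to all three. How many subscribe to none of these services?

Apply inclusion-exclusion:
|union| = 1121 + 962 + 1309 − 309 − 583 − 276 + 181 = 2405
None: 2810 − 2405 = 405

405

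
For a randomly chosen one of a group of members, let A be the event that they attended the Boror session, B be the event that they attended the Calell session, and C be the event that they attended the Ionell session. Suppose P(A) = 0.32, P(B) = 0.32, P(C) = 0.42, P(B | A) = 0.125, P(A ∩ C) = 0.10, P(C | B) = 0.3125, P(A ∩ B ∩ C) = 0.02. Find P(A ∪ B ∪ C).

0.84

P(A ∩ B) = P(A)·P(B|A) = 0.32 × 0.125 = 0.04
P(B ∩ C) = P(B)·P(C|B) = 0.32 × 0.3125 = 0.10
Inclusion–exclusion gives
P(A ∪ B ∪ C) = 0.32 + 0.32 + 0.42 − 0.04 − 0.10 − 0.10 + 0.02 = 0.84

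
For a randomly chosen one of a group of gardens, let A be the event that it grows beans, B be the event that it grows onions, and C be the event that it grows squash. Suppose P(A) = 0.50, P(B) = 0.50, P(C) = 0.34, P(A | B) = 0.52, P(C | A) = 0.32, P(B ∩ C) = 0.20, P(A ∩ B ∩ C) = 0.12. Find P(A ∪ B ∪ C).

0.84

P(A ∩ B) = P(B)·P(A|B) = 0.50 × 0.52 = 0.26
P(A ∩ C) = P(A)·P(C|A) = 0.50 × 0.32 = 0.16
Apply inclusion-exclusion:
P(A ∪ B ∪ C) = 0.50 + 0.50 + 0.34 − 0.26 − 0.16 − 0.20 + 0.12 = 0.84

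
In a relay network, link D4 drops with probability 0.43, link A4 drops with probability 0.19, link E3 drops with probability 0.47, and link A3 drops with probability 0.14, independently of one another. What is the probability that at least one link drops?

0.78955714

Independence gives P(none) = ∏(1 − pᵢ).
P(none) = (1 − 0.43) × (1 − 0.19) × (1 − 0.47) × (1 − 0.14) = 0.57 × 0.81 × 0.53 × 0.86 = 0.21044286
P(at least one) = 1 − 0.21044286 = 0.78955714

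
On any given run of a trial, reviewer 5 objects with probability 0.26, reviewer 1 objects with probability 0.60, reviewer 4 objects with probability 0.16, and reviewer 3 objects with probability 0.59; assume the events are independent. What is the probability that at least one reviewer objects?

P(none) = (1 − 0.26) × (1 − 0.60) × (1 − 0.16) × (1 − 0.59) = 0.74 × 0.40 × 0.84 × 0.41 = 0.1019424
P(at least one) = 1 − 0.1019424 = 0.8980576

0.8980576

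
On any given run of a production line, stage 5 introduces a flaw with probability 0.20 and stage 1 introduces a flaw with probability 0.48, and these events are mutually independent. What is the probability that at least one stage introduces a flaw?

0.584

P(none) = (1 − 0.20) × (1 − 0.48) = 0.80 × 0.52 = 0.416
P(at least one) = 1 − 0.416 = 0.584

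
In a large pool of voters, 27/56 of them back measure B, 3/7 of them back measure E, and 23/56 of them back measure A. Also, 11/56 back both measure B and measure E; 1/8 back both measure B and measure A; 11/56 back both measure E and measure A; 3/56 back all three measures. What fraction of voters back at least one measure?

6/7

Apply inclusion-exclusion:
P(union) = 27/56 + 3/7 + 23/56 − 11/56 − 1/8 − 11/56 + 3/56 = 6/7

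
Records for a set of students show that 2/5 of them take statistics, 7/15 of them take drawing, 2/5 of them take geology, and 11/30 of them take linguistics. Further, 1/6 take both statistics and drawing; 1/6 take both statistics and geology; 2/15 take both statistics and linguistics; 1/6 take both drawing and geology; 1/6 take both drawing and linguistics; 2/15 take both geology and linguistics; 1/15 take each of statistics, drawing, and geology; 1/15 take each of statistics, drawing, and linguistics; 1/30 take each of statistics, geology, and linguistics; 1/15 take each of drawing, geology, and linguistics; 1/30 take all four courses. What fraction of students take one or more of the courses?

9/10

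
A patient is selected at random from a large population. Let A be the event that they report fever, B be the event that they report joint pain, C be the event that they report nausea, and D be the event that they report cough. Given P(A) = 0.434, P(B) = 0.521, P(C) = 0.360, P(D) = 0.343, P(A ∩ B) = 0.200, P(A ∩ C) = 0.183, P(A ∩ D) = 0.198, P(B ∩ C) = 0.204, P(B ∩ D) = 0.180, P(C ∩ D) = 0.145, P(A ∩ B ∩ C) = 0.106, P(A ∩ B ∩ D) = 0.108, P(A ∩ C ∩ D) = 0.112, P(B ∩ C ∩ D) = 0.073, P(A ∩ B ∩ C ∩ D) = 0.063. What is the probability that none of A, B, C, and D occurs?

Inclusion–exclusion gives
P(A ∪ B ∪ C ∪ D) = 0.434 + 0.521 + 0.360 + 0.343 − 0.200 − 0.183 − 0.198 − 0.204 − 0.180 − 0.145 + 0.106 + 0.108 + 0.112 + 0.073 − 0.063 = 0.884
P(none) = 1 − 0.884 = 0.116

0.116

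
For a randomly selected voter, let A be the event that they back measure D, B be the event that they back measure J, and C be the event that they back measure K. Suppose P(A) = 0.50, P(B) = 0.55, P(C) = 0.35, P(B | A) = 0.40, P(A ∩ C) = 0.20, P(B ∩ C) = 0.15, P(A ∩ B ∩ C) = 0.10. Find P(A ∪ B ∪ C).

0.95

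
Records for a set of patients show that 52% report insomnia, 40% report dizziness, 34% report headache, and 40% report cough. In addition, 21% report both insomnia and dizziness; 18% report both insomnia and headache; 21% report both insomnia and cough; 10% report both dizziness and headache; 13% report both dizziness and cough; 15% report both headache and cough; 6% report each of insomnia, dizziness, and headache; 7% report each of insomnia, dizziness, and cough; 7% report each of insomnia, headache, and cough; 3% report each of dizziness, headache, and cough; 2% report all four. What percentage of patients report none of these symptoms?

11%

By inclusion-exclusion,
P(≥1) = 52 + 40 + 34 + 40 − 21 − 18 − 21 − 10 − 13 − 15 + 6 + 7 + 7 + 3 − 2 = 89%
P(none) = 100% − 89% = 11%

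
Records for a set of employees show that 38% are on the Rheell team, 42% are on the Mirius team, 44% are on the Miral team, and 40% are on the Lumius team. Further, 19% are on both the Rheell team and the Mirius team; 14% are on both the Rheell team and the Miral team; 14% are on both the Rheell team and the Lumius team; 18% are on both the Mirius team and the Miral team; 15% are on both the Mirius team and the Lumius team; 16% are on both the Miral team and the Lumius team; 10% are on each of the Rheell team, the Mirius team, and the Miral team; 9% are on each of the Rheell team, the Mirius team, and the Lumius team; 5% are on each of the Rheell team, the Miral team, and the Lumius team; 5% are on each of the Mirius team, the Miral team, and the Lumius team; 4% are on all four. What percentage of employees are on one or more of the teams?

93%

P(≥1) = 38 + 42 + 44 + 40 − 19 − 14 − 14 − 18 − 15 − 16 + 10 + 9 + 5 + 5 − 4 = 93%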